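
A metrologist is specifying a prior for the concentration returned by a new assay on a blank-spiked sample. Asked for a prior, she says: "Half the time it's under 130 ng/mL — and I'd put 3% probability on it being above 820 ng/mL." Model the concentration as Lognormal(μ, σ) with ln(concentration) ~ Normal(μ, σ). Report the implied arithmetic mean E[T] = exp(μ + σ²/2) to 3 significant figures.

E[T] ≈ 210 ng/mL

If T ~ Lognormal(μ,σ) then ln T ~ Normal(μ,σ), so the p-quantile of ln T is μ + z_p·σ.
ln(130) = 4.868 and ln(820) = 6.709; z_{0.5} = 0, z_{0.97} = 1.881.
σ = (6.709 − 4.868)/(1.881 − (0)) = 0.979.
μ = 4.868 − (0)·0.979 = 4.868.
E[T] = exp(μ + σ²/2) = exp(4.868 + 0.4795) = 210 ng/mL.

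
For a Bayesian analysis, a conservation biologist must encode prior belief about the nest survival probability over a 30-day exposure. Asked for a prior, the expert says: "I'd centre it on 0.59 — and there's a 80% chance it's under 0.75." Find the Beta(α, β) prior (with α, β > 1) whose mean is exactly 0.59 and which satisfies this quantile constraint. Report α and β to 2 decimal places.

With mean 0.59 fixed, write α = 0.59s, β = 0.41s where s = α+β.
Need P(θ < 0.75) = 0.8 under Beta(0.59s, 0.41s). Normal approximation: (q−m)/√(m(1−m)/s) ≈ z_{0.8} = 0.842, so s ≈ 0.59·0.41·(0.842)²/(0.75−0.59)² = 6.7.
At s = 6.7: P(θ<0.75) ≈ 0.795. Adjusting to match 0.8 gives s ≈ 6.92.
So α = 0.59·6.92 ≈ 4.09, β = 0.41·6.92 ≈ 2.84.

α ≈ 4.09, β ≈ 2.84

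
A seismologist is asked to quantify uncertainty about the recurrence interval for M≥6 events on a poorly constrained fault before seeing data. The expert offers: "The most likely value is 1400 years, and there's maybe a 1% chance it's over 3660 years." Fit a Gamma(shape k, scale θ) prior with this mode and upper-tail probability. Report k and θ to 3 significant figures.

k ≈ 6.03, θ ≈ 278

Gamma(k,θ) with k>1 has mode (k−1)θ, so θ = 1400/(k−1).
Need P(X < 3660) = 0.99 with θ tied to k this way. Start at k = 2, θ = 1400: P(X<3660) ≈ 0.735.
Too low — raise k to concentrate. Iterating converges to k ≈ 6.03.
Then θ = 1400/(6.03−1) ≈ 278.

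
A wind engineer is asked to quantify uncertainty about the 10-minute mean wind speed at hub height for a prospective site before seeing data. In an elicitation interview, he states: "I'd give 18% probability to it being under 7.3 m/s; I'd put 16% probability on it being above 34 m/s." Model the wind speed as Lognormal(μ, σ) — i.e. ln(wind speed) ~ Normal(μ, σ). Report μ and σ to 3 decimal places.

If T ~ Lognormal(μ,σ) then ln T ~ Normal(μ,σ), so the p-quantile of ln T is μ + z_p·σ.
ln(7.3) = 1.988 and ln(34) = 3.526; z_{0.18} = -0.9154, z_{0.84} = 0.9945.
σ = (3.526 − 1.988)/(0.9945 − (-0.9154)) = 0.806.
μ = 1.988 − (-0.9154)·0.806 = 2.725.

μ ≈ 2.725, σ ≈ 0.806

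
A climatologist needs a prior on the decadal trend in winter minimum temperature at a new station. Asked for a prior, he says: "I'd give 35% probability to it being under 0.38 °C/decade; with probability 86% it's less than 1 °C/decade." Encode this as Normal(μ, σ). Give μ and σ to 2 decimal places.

μ = 0.54, σ = 0.42

For Normal(μ,σ), the p-quantile is μ + z_p·σ. Here z_{0.35} = -0.3853, z_{0.86} = 1.08.
So 0.38 = μ − 0.3853σ and 1 = μ + 1.08σ.
Subtracting: σ = (1 − 0.38)/(1.08 − (-0.3853)) = 0.42.
Then μ = 0.38 − (-0.3853)·0.42 = 0.54.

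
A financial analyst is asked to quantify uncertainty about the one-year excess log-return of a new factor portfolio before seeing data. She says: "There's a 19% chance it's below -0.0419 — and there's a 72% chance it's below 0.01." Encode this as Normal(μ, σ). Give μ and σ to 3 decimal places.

μ = -0.011, σ = 0.036

For Normal(μ,σ), the p-quantile is μ + z_p·σ. Here z_{0.19} = -0.8779, z_{0.72} = 0.5828.
So -0.0419 = μ − 0.8779σ and 0.01 = μ + 0.5828σ.
Subtracting: σ = (0.01 − -0.0419)/(0.5828 − (-0.8779)) = 0.036.
Then μ = -0.0419 − (-0.8779)·0.036 = -0.011.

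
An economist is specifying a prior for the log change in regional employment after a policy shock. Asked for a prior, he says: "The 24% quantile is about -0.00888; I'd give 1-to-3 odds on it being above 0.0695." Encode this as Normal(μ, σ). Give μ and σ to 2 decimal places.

μ = 0.03, σ = 0.06

For Normal(μ,σ), the p-quantile is μ + z_p·σ. Here z_{0.24} = -0.7063, z_{0.75} = 0.6745.
So -0.00888 = μ − 0.7063σ and 0.0695 = μ + 0.6745σ.
Subtracting: σ = (0.0695 − -0.00888)/(0.6745 − (-0.7063)) = 0.06.
Then μ = -0.00888 − (-0.7063)·0.06 = 0.03.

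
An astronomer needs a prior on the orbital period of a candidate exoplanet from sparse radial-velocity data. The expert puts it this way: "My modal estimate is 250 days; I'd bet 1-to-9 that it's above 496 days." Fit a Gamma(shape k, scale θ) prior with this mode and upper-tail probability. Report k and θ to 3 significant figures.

k ≈ 5.08, θ ≈ 61.2

Gamma(k,θ) with k>1 has mode (k−1)θ, so θ = 250/(k−1).
Need P(X < 496) = 0.9 with θ tied to k this way. Start at k = 2, θ = 250: P(X<496) ≈ 0.590.
Too low — raise k to concentrate. Iterating converges to k ≈ 5.08.
Then θ = 250/(5.08−1) ≈ 61.2.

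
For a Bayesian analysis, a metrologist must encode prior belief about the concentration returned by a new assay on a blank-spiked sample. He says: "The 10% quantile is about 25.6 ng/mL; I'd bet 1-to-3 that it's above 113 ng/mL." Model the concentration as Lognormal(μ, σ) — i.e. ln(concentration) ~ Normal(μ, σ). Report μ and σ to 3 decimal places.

μ ≈ 4.215, σ ≈ 0.759

If T ~ Lognormal(μ,σ) then ln T ~ Normal(μ,σ), so the p-quantile of ln T is μ + z_p·σ.
ln(25.6) = 3.243 and ln(113) = 4.727; z_{0.1} = -1.282, z_{0.75} = 0.6745.
σ = (4.727 − 3.243)/(0.6745 − (-1.282)) = 0.759.
μ = 3.243 − (-1.282)·0.759 = 4.215.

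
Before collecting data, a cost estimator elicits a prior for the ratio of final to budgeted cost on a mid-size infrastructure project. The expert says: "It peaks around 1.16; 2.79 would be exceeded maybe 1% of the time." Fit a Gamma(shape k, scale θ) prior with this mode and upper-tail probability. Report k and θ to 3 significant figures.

k ≈ 7.14, θ ≈ 0.189

Gamma(k,θ) with k>1 has mode (k−1)θ, so θ = 1.16/(k−1).
Need P(X < 2.79) = 0.99 with θ tied to k this way. Start at k = 2, θ = 1.16: P(X<2.79) ≈ 0.693.
Too low — raise k to concentrate. Iterating converges to k ≈ 7.14.
Then θ = 1.16/(7.14−1) ≈ 0.189.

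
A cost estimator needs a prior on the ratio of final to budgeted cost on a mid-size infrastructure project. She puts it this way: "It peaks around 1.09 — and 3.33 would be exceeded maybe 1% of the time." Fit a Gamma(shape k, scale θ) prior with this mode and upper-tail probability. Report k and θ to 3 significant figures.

Gamma(k,θ) with k>1 has mode (k−1)θ, so θ = 1.09/(k−1).
Need P(X < 3.33) = 0.99 with θ tied to k this way. Start at k = 2, θ = 1.09: P(X<3.33) ≈ 0.809.
Too low — raise k to concentrate. Iterating converges to k ≈ 4.59.
Then θ = 1.09/(4.59−1) ≈ 0.303.

k ≈ 4.59, θ ≈ 0.303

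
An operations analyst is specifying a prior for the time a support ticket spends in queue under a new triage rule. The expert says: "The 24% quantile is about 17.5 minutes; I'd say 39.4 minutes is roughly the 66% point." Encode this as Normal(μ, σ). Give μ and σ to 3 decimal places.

The p-quantile of Normal(μ,σ) is μ + z_p·σ, with z_{0.24} = -0.7063 and z_{0.66} = 0.4125.
Eliminate σ: μ = (z₂·x₁ − z₁·x₂)/(z₂ − z₁) = (0.4125·17.5 − (-0.7063)·39.4)/1.119 = 31.326.
Then σ = (x₂ − x₁)/(z₂ − z₁) = (39.4 − 17.5)/1.119 = 19.575.

μ = 31.326, σ = 19.575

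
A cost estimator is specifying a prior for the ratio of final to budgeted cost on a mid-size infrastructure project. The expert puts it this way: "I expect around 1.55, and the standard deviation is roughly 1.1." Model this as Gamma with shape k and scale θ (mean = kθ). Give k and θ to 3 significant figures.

For Gamma(k, scale θ): mean = kθ, variance = kθ², so CV = 1/√k.
CV = SD/mean = 1.1/1.55 = 0.7097, hence k = 1/CV² = 1.99.
Then θ = mean/k = 1.55/1.99 = 0.781.

k ≈ 1.99, θ ≈ 0.781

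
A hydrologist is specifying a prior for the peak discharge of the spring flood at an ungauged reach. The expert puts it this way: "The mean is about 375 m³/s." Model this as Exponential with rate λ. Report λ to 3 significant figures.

λ ≈ 0.00267

Exponential mean = 1/λ, so λ = 1/375.0 = 0.00267.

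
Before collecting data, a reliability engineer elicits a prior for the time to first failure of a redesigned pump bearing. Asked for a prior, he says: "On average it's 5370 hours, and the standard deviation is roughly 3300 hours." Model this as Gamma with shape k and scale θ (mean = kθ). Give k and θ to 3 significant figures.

k ≈ 2.65, θ ≈ 2030

For Gamma(k, scale θ): mean = kθ, variance = kθ², so CV = 1/√k.
CV = SD/mean = 3300/5370 = 0.6145, hence k = 1/CV² = 2.65.
Then θ = mean/k = 5370/2.65 = 2030.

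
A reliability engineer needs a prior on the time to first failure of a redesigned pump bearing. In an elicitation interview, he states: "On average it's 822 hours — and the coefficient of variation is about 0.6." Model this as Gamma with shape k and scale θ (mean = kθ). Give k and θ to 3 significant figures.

k ≈ 2.78, θ ≈ 296

For Gamma(k, scale θ): mean = kθ, variance = kθ², so CV = 1/√k.
CV = 0.6, hence k = 1/CV² = 2.78.
Then θ = mean/k = 822/2.78 = 296.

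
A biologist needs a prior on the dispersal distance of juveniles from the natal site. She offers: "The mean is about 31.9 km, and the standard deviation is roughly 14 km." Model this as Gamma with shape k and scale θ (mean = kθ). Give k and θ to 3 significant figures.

For Gamma(k, scale θ): mean = kθ, variance = kθ², so CV = 1/√k.
CV = SD/mean = 14/31.9 = 0.4389, hence k = 1/CV² = 5.19.
Then θ = mean/k = 31.9/5.19 = 6.14.

k ≈ 5.19, θ ≈ 6.14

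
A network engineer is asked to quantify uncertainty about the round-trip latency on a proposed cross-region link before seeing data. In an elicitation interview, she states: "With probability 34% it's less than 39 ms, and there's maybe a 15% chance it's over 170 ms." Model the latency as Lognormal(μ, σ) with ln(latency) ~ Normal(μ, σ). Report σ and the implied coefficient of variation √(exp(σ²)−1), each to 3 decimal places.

If T ~ Lognormal(μ,σ) then ln T ~ Normal(μ,σ), so the p-quantile of ln T is μ + z_p·σ.
ln(39) = 3.664 and ln(170) = 5.136; z_{0.34} = -0.4125, z_{0.85} = 1.036.
σ = (5.136 − 3.664)/(1.036 − (-0.4125)) = 1.016.
μ = 3.664 − (-0.4125)·1.016 = 4.083.
CV = √(exp(σ²)−1) = √(exp(1.0325)−1) = 1.345.

σ ≈ 1.016, CV ≈ 1.345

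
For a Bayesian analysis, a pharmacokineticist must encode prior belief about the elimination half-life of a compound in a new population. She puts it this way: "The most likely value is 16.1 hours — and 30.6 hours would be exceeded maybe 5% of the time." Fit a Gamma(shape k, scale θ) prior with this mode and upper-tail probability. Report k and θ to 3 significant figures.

Gamma(k,θ) with k>1 has mode (k−1)θ, so θ = 16.1/(k−1).
Need P(X < 30.6) = 0.95 with θ tied to k this way. Start at k = 2, θ = 16.1: P(X<30.6) ≈ 0.566.
Too low — raise k to concentrate. Iterating converges to k ≈ 7.74.
Then θ = 16.1/(7.74−1) ≈ 2.39.

k ≈ 7.74, θ ≈ 2.39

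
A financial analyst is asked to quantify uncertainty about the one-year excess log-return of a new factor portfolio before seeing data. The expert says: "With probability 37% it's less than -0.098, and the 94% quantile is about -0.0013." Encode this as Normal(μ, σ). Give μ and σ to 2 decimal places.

μ = -0.08, σ = 0.05

For Normal(μ,σ), the p-quantile is μ + z_p·σ. Here z_{0.37} = -0.3319, z_{0.94} = 1.555.
So -0.098 = μ − 0.3319σ and -0.0013 = μ + 1.555σ.
Subtracting: σ = (-0.0013 − -0.098)/(1.555 − (-0.3319)) = 0.05.
Then μ = -0.098 − (-0.3319)·0.05 = -0.08.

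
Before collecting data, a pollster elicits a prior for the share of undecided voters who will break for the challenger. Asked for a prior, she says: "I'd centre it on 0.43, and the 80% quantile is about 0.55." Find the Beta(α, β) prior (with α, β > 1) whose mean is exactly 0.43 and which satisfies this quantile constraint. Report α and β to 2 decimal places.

With mean 0.43 fixed, write α = 0.43s, β = 0.57s where s = α+β.
Need P(θ < 0.55) = 0.8 under Beta(0.43s, 0.57s). Normal approximation: (q−m)/√(m(1−m)/s) ≈ z_{0.8} = 0.842, so s ≈ 0.43·0.57·(0.842)²/(0.55−0.43)² = 12.1.
At s = 12.1: P(θ<0.55) ≈ 0.801. Adjusting to match 0.8 gives s ≈ 11.96.
So α = 0.43·11.96 ≈ 5.14, β = 0.57·11.96 ≈ 6.82.

α ≈ 5.14, β ≈ 6.82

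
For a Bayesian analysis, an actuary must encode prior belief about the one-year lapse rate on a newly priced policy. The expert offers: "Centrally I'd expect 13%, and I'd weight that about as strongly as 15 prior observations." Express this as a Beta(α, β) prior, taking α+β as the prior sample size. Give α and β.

α = 1.95, β = 13.05

Under the effective-sample-size interpretation, Beta(α, β) has prior mean α/(α+β) and prior sample size α+β.
So α+β = 15 and α/(α+β) = 0.13, giving α = 0.13·15 = 1.95 and β = 15 − 1.95 = 13.05.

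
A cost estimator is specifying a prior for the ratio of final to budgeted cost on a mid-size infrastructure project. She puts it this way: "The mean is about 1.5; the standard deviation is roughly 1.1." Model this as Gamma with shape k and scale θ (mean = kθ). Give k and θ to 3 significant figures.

For Gamma(k, scale θ): mean = kθ, variance = kθ², so CV = 1/√k.
CV = SD/mean = 1.1/1.5 = 0.7333, hence k = 1/CV² = 1.86.
Then θ = mean/k = 1.5/1.86 = 0.807.

k ≈ 1.86, θ ≈ 0.807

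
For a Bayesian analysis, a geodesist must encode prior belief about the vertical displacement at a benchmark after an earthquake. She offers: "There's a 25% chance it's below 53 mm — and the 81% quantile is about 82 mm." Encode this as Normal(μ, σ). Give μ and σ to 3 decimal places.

μ = 65.600, σ = 18.681

For Normal(μ,σ), the p-quantile is μ + z_p·σ. Here z_{0.25} = -0.6745, z_{0.81} = 0.8779.
So 53 = μ − 0.6745σ and 82 = μ + 0.8779σ.
Subtracting: σ = (82 − 53)/(0.8779 − (-0.6745)) = 18.681.
Then μ = 53 − (-0.6745)·18.681 = 65.600.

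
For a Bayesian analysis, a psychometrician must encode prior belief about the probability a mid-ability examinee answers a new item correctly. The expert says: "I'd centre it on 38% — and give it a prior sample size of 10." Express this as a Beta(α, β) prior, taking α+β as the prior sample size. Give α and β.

Under the effective-sample-size interpretation, Beta(α, β) has prior mean α/(α+β) and prior sample size α+β.
So α+β = 10 and α/(α+β) = 0.38, giving α = 0.38·10 = 3.8 and β = 10 − 3.8 = 6.2.

α = 3.8, β = 6.2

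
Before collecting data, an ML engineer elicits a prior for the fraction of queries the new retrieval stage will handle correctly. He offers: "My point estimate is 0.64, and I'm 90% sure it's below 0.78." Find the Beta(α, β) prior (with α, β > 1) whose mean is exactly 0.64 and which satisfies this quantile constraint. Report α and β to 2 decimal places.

α ≈ 11.45, β ≈ 6.44

With mean 0.64 fixed, write α = 0.64s, β = 0.36s where s = α+β.
Need P(θ < 0.78) = 0.9 under Beta(0.64s, 0.36s). Normal approximation: (q−m)/√(m(1−m)/s) ≈ z_{0.9} = 1.28, so s ≈ 0.64·0.36·(1.28)²/(0.78−0.64)² = 19.3.
At s = 19.3: P(θ<0.78) ≈ 0.909. Adjusting to match 0.9 gives s ≈ 17.89.
So α = 0.64·17.89 ≈ 11.45, β = 0.36·17.89 ≈ 6.44.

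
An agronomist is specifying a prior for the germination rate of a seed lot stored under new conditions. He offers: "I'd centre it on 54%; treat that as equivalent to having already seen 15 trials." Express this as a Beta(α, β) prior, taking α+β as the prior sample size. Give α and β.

α = 8.1, β = 6.9

Under the effective-sample-size interpretation, Beta(α, β) has prior mean α/(α+β) and prior sample size α+β.
So α+β = 15 and α/(α+β) = 0.54, giving α = 0.54·15 = 8.1 and β = 15 − 8.1 = 6.9.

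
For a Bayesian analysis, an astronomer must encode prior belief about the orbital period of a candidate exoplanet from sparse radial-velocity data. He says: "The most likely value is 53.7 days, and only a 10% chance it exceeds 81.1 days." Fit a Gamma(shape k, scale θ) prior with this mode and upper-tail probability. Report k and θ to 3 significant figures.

Gamma(k,θ) with k>1 has mode (k−1)θ, so θ = 53.7/(k−1).
Need P(X < 81.1) = 0.9 with θ tied to k this way. Start at k = 2, θ = 53.7: P(X<81.1) ≈ 0.446.
Too low — raise k to concentrate. Iterating converges to k ≈ 12.
Then θ = 53.7/(12−1) ≈ 4.9.

k ≈ 12, θ ≈ 4.9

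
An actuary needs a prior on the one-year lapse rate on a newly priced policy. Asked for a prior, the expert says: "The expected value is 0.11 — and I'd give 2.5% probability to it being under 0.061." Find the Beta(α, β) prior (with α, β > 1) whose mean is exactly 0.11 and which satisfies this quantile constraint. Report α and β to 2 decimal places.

α ≈ 13.37, β ≈ 108.18

With mean 0.11 fixed, write α = 0.11s, β = 0.89s where s = α+β.
Need P(θ < 0.061) = 0.025 under Beta(0.11s, 0.89s). Normal approximation: (q−m)/√(m(1−m)/s) ≈ z_{0.025} = -1.96, so s ≈ 0.11·0.89·(-1.96)²/(0.061−0.11)² = 156.6.
At s = 156.6: P(θ<0.061) ≈ 0.012. Adjusting to match 0.025 gives s ≈ 121.55.
So α = 0.11·121.55 ≈ 13.37, β = 0.89·121.55 ≈ 108.18.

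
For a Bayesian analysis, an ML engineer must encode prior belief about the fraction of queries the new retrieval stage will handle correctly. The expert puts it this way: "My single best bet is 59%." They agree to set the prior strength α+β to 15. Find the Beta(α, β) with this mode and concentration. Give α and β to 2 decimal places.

α = 8.67, β = 6.33

For α,β > 1 the Beta mode is (α−1)/(α+β−2). With α+β = 15, the mode is (α−1)/13.
Set (α−1)/13 = 0.59 → α = 1 + 0.59·13 = 8.67.
β = 15 − α = 6.33.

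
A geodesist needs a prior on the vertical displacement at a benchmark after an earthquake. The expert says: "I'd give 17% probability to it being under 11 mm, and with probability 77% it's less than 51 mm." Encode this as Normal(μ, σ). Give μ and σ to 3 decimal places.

For Normal(μ,σ), the p-quantile is μ + z_p·σ. Here z_{0.17} = -0.9542, z_{0.77} = 0.7388.
So 11 = μ − 0.9542σ and 51 = μ + 0.7388σ.
Subtracting: σ = (51 − 11)/(0.7388 − (-0.9542)) = 23.627.
Then μ = 11 − (-0.9542)·23.627 = 33.544.

μ = 33.544, σ = 23.627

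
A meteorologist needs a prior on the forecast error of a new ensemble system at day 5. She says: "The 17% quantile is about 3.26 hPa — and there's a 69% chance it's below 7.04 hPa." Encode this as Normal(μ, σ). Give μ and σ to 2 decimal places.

The p-quantile of Normal(μ,σ) is μ + z_p·σ, with z_{0.17} = -0.9542 and z_{0.69} = 0.4959.
Eliminate σ: μ = (z₂·x₁ − z₁·x₂)/(z₂ − z₁) = (0.4959·3.26 − (-0.9542)·7.04)/1.45 = 5.75.
Then σ = (x₂ − x₁)/(z₂ − z₁) = (7.04 − 3.26)/1.45 = 2.61.

μ = 5.75, σ = 2.61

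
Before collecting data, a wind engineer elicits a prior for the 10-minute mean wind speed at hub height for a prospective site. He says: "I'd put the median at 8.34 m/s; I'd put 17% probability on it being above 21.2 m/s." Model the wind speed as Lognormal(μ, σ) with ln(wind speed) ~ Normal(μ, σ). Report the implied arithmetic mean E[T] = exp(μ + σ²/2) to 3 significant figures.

If T ~ Lognormal(μ,σ) then ln T ~ Normal(μ,σ), so the p-quantile of ln T is μ + z_p·σ.
ln(8.34) = 2.121 and ln(21.2) = 3.054; z_{0.5} = 0, z_{0.83} = 0.9542.
σ = (3.054 − 2.121)/(0.9542 − (0)) = 0.978.
μ = 2.121 − (0)·0.978 = 2.121.
E[T] = exp(μ + σ²/2) = exp(2.121 + 0.4780) = 13.5 m/s.

E[T] ≈ 13.5 m/s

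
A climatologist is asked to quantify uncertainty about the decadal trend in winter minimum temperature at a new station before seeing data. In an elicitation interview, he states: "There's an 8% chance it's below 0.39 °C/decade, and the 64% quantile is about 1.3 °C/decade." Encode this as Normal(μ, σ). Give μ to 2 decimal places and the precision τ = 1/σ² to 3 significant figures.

μ = 1.12, τ = 3.76

For Normal(μ,σ), the p-quantile is μ + z_p·σ. Here z_{0.08} = -1.405, z_{0.64} = 0.3585.
So 0.39 = μ − 1.405σ and 1.3 = μ + 0.3585σ.
Subtracting: σ = (1.3 − 0.39)/(0.3585 − (-1.405)) = 0.52.
Then μ = 0.39 − (-1.405)·0.52 = 1.12.
Precision τ = 1/σ² = 1/0.516² = 3.76.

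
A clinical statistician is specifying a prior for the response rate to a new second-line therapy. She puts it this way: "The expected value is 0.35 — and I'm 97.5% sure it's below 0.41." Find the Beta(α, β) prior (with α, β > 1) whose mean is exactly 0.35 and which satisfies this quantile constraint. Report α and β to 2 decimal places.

With mean 0.35 fixed, write α = 0.35s, β = 0.65s where s = α+β.
Need P(θ < 0.41) = 0.975 under Beta(0.35s, 0.65s). Normal approximation: (q−m)/√(m(1−m)/s) ≈ z_{0.975} = 1.96, so s ≈ 0.35·0.65·(1.96)²/(0.41−0.35)² = 242.8.
At s = 242.8: P(θ<0.41) ≈ 0.973. Adjusting to match 0.975 gives s ≈ 250.70.
So α = 0.35·250.70 ≈ 87.75, β = 0.65·250.70 ≈ 162.96.

α ≈ 87.75, β ≈ 162.96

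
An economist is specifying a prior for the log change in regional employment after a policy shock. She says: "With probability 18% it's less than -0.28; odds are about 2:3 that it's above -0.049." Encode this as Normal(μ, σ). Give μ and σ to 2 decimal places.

μ = -0.10, σ = 0.20

The p-quantile of Normal(μ,σ) is μ + z_p·σ, with z_{0.18} = -0.9154 and z_{0.6} = 0.2533.
Eliminate σ: μ = (z₂·x₁ − z₁·x₂)/(z₂ − z₁) = (0.2533·-0.28 − (-0.9154)·-0.049)/1.169 = -0.10.
Then σ = (x₂ − x₁)/(z₂ − z₁) = (-0.049 − -0.28)/1.169 = 0.20.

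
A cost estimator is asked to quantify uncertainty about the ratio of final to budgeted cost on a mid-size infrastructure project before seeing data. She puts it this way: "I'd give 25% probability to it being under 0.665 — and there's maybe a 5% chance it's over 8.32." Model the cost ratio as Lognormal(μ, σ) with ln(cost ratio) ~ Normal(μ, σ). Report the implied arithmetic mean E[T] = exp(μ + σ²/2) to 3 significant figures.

E[T] ≈ 2.51

If T ~ Lognormal(μ,σ) then ln T ~ Normal(μ,σ), so the p-quantile of ln T is μ + z_p·σ.
ln(0.665) = -0.408 and ln(8.32) = 2.119; z_{0.25} = -0.6745, z_{0.95} = 1.645.
σ = (2.119 − -0.408)/(1.645 − (-0.6745)) = 1.089.
μ = -0.408 − (-0.6745)·1.089 = 0.327.
E[T] = exp(μ + σ²/2) = exp(0.327 + 0.5934) = 2.51.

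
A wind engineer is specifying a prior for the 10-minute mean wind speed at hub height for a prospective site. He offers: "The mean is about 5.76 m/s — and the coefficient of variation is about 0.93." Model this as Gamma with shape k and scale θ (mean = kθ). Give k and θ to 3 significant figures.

k ≈ 1.16, θ ≈ 4.98

For Gamma(k, scale θ): mean = kθ, variance = kθ², so CV = 1/√k.
CV = 0.93, hence k = 1/CV² = 1.16.
Then θ = mean/k = 5.76/1.16 = 4.98.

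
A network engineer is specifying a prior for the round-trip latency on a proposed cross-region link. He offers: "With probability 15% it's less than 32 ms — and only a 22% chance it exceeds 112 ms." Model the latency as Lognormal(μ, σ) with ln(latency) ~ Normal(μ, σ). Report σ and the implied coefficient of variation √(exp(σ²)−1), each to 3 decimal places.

If T ~ Lognormal(μ,σ) then ln T ~ Normal(μ,σ), so the p-quantile of ln T is μ + z_p·σ.
ln(32) = 3.466 and ln(112) = 4.718; z_{0.15} = -1.036, z_{0.78} = 0.7722.
σ = (4.718 − 3.466)/(0.7722 − (-1.036)) = 0.693.
μ = 3.466 − (-1.036)·0.693 = 4.184.
CV = √(exp(σ²)−1) = √(exp(0.4798)−1) = 0.785.

σ ≈ 0.693, CV ≈ 0.785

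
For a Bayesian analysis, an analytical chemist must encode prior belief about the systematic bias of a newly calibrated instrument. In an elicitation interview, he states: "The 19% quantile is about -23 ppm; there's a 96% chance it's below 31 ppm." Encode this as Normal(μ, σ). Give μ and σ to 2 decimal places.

For Normal(μ,σ), the p-quantile is μ + z_p·σ. Here z_{0.19} = -0.8779, z_{0.96} = 1.751.
So -23 = μ − 0.8779σ and 31 = μ + 1.751σ.
Subtracting: σ = (31 − -23)/(1.751 − (-0.8779)) = 20.54.
Then μ = -23 − (-0.8779)·20.54 = -4.97.

μ = -4.97, σ = 20.54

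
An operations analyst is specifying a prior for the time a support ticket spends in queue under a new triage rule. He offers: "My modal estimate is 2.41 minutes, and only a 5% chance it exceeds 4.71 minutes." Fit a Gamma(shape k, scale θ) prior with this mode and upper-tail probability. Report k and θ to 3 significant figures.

k ≈ 7.18, θ ≈ 0.39

Gamma(k,θ) with k>1 has mode (k−1)θ, so θ = 2.41/(k−1).
Need P(X < 4.71) = 0.95 with θ tied to k this way. Start at k = 2, θ = 2.41: P(X<4.71) ≈ 0.581.
Too low — raise k to concentrate. Iterating converges to k ≈ 7.18.
Then θ = 2.41/(7.18−1) ≈ 0.39.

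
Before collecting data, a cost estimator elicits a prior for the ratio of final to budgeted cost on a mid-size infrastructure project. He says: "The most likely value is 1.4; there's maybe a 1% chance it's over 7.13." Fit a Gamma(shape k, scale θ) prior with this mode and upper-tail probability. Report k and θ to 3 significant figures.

Gamma(k,θ) with k>1 has mode (k−1)θ, so θ = 1.4/(k−1).
Need P(X < 7.13) = 0.99 with θ tied to k this way. Start at k = 2, θ = 1.4: P(X<7.13) ≈ 0.963.
Too low — raise k to concentrate. Iterating converges to k ≈ 2.47.
Then θ = 1.4/(2.47−1) ≈ 0.952.

k ≈ 2.47, θ ≈ 0.952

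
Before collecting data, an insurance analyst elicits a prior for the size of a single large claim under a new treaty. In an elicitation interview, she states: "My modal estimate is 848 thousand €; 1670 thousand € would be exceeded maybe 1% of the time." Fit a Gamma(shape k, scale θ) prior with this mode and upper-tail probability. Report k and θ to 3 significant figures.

k ≈ 11.7, θ ≈ 79.1

Gamma(k,θ) with k>1 has mode (k−1)θ, so θ = 848/(k−1).
Need P(X < 1670) = 0.99 with θ tied to k this way. Start at k = 2, θ = 848: P(X<1670) ≈ 0.586.
Too low — raise k to concentrate. Iterating converges to k ≈ 11.7.
Then θ = 848/(11.7−1) ≈ 79.1.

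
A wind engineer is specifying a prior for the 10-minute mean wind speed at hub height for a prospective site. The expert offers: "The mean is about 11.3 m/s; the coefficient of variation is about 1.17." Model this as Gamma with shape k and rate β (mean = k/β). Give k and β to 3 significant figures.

For Gamma(k, rate β): mean = k/β, variance = k/β², so CV = 1/√k.
CV = 1.17, hence k = 1/CV² = 0.731.
Then β = k/mean = 0.731/11.3 = 0.0646.

k ≈ 0.731, β ≈ 0.0646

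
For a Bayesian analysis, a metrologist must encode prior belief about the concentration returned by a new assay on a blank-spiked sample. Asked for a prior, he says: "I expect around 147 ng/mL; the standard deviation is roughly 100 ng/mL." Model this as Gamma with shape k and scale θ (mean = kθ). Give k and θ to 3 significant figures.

For Gamma(k, scale θ): mean = kθ, variance = kθ², so CV = 1/√k.
CV = SD/mean = 100/147 = 0.6803, hence k = 1/CV² = 2.16.
Then θ = mean/k = 147/2.16 = 68.

k ≈ 2.16, θ ≈ 68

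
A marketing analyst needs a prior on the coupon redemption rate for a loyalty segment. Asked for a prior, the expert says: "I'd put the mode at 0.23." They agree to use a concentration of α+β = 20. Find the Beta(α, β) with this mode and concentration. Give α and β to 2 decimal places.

For α,β > 1 the Beta mode is (α−1)/(α+β−2). With α+β = 20, the mode is (α−1)/18.
Set (α−1)/18 = 0.23 → α = 1 + 0.23·18 = 5.14.
β = 20 − α = 14.86.

α = 5.14, β = 14.86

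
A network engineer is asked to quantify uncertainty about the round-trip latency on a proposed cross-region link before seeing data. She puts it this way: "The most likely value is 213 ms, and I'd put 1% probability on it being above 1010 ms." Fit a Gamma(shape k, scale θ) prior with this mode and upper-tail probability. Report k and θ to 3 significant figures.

Gamma(k,θ) with k>1 has mode (k−1)θ, so θ = 213/(k−1).
Need P(X < 1010) = 0.99 with θ tied to k this way. Start at k = 2, θ = 213: P(X<1010) ≈ 0.950.
Too low — raise k to concentrate. Iterating converges to k ≈ 2.64.
Then θ = 213/(2.64−1) ≈ 130.

k ≈ 2.64, θ ≈ 130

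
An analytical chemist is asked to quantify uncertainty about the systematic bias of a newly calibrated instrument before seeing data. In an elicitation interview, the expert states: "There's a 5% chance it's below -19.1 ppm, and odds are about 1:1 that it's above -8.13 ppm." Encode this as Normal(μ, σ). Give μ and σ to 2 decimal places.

The p-quantile of Normal(μ,σ) is μ + z_p·σ, with z_{0.05} = -1.645 and z_{0.5} = 0.
Eliminate σ: μ = (z₂·x₁ − z₁·x₂)/(z₂ − z₁) = (0·-19.1 − (-1.645)·-8.13)/1.645 = -8.13.
Then σ = (x₂ − x₁)/(z₂ − z₁) = (-8.13 − -19.1)/1.645 = 6.67.

μ = -8.13, σ = 6.67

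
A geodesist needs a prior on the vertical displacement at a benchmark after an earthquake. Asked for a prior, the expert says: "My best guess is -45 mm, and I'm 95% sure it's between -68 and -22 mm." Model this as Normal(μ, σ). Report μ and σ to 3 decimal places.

μ = -45.000, σ = 11.735

A symmetric 95% interval runs μ ± z·σ with z = 1.96.
Half-width = 23, so σ = 23/1.96 = 11.735.
μ is the stated best guess, -45.000.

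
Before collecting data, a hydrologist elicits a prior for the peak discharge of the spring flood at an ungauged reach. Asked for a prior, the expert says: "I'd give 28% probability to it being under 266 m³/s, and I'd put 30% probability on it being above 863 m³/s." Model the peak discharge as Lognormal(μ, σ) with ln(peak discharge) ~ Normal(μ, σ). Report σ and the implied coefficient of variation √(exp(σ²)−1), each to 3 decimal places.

If T ~ Lognormal(μ,σ) then ln T ~ Normal(μ,σ), so the p-quantile of ln T is μ + z_p·σ.
ln(266) = 5.583 and ln(863) = 6.76; z_{0.28} = -0.5828, z_{0.7} = 0.5244.
σ = (6.76 − 5.583)/(0.5244 − (-0.5828)) = 1.063.
μ = 5.583 − (-0.5828)·1.063 = 6.203.
CV = √(exp(σ²)−1) = √(exp(1.1298)−1) = 1.447.

σ ≈ 1.063, CV ≈ 1.447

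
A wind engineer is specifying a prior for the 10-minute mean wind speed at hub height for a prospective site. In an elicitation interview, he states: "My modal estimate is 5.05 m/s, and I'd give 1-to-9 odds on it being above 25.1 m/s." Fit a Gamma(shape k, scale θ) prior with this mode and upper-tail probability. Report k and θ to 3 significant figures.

Gamma(k,θ) with k>1 has mode (k−1)θ, so θ = 5.05/(k−1).
Need P(X < 25.1) = 0.9 with θ tied to k this way. Start at k = 2, θ = 5.05: P(X<25.1) ≈ 0.959.
Too high — lower k to spread out. Iterating converges to k ≈ 1.69.
Then θ = 5.05/(1.69−1) ≈ 7.34.

k ≈ 1.69, θ ≈ 7.34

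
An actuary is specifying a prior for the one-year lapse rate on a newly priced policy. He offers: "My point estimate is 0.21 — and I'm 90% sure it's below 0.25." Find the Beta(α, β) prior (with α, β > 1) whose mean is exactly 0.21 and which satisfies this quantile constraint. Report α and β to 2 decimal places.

With mean 0.21 fixed, write α = 0.21s, β = 0.79s where s = α+β.
Need P(θ < 0.25) = 0.9 under Beta(0.21s, 0.79s). Normal approximation: (q−m)/√(m(1−m)/s) ≈ z_{0.9} = 1.28, so s ≈ 0.21·0.79·(1.28)²/(0.25−0.21)² = 170.3.
At s = 170.3: P(θ<0.25) ≈ 0.897. Adjusting to match 0.9 gives s ≈ 175.60.
So α = 0.21·175.60 ≈ 36.88, β = 0.79·175.60 ≈ 138.72.

α ≈ 36.88, β ≈ 138.72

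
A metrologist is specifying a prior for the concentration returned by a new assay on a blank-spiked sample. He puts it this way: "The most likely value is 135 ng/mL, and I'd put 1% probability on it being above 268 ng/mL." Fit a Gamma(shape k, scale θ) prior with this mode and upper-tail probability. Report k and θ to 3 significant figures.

k ≈ 11.5, θ ≈ 12.9

Gamma(k,θ) with k>1 has mode (k−1)θ, so θ = 135/(k−1).
Need P(X < 268) = 0.99 with θ tied to k this way. Start at k = 2, θ = 135: P(X<268) ≈ 0.590.
Too low — raise k to concentrate. Iterating converges to k ≈ 11.5.
Then θ = 135/(11.5−1) ≈ 12.9.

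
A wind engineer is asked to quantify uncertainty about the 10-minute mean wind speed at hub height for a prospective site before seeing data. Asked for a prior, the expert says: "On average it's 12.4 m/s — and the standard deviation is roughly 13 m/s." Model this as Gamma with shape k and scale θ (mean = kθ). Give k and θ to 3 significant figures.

For Gamma(k, scale θ): mean = kθ, variance = kθ², so CV = 1/√k.
CV = SD/mean = 13/12.4 = 1.048, hence k = 1/CV² = 0.91.
Then θ = mean/k = 12.4/0.91 = 13.6.

k ≈ 0.91, θ ≈ 13.6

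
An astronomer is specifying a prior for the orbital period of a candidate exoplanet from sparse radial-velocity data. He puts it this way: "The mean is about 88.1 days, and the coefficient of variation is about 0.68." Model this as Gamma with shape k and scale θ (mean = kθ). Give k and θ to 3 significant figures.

For Gamma(k, scale θ): mean = kθ, variance = kθ², so CV = 1/√k.
CV = 0.68, hence k = 1/CV² = 2.16.
Then θ = mean/k = 88.1/2.16 = 40.7.

k ≈ 2.16, θ ≈ 40.7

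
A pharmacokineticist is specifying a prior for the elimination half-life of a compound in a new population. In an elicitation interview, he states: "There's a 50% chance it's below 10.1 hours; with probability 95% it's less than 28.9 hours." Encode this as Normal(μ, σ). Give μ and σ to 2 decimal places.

μ = 10.10, σ = 11.43

For Normal(μ,σ), the p-quantile is μ + z_p·σ. Here z_{0.5} = 0, z_{0.95} = 1.645.
So 10.1 = μ + 0σ and 28.9 = μ + 1.645σ.
Subtracting: σ = (28.9 − 10.1)/(1.645 − (0)) = 11.43.
Then μ = 10.1 − (0)·11.43 = 10.10.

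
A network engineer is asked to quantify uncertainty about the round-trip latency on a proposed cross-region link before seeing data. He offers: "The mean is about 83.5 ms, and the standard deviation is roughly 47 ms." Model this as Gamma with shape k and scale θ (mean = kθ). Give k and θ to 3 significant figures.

k ≈ 3.16, θ ≈ 26.5

For Gamma(k, scale θ): mean = kθ, variance = kθ², so CV = 1/√k.
CV = SD/mean = 47/83.5 = 0.5629, hence k = 1/CV² = 3.16.
Then θ = mean/k = 83.5/3.16 = 26.5.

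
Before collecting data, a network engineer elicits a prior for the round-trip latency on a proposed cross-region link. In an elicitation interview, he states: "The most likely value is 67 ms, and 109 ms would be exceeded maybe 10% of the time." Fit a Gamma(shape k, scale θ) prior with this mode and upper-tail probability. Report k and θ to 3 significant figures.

k ≈ 8.95, θ ≈ 8.43

Gamma(k,θ) with k>1 has mode (k−1)θ, so θ = 67/(k−1).
Need P(X < 109) = 0.9 with θ tied to k this way. Start at k = 2, θ = 67: P(X<109) ≈ 0.484.
Too low — raise k to concentrate. Iterating converges to k ≈ 8.95.
Then θ = 67/(8.95−1) ≈ 8.43.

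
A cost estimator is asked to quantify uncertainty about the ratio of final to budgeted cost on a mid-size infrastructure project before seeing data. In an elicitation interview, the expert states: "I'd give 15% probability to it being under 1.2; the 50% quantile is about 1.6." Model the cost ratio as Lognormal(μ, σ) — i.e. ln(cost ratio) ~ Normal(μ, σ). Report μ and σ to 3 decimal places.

μ ≈ 0.470, σ ≈ 0.278

If T ~ Lognormal(μ,σ) then ln T ~ Normal(μ,σ), so the p-quantile of ln T is μ + z_p·σ.
ln(1.2) = 0.1823 and ln(1.6) = 0.47; z_{0.15} = -1.036, z_{0.5} = 0.
σ = (0.47 − 0.1823)/(0 − (-1.036)) = 0.278.
μ = 0.1823 − (-1.036)·0.278 = 0.470.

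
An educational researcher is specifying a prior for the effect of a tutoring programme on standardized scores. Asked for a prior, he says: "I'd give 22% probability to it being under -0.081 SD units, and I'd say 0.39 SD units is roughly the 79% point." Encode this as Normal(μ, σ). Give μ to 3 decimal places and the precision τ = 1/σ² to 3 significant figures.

For Normal(μ,σ), the p-quantile is μ + z_p·σ. Here z_{0.22} = -0.7722, z_{0.79} = 0.8064.
So -0.081 = μ − 0.7722σ and 0.39 = μ + 0.8064σ.
Subtracting: σ = (0.39 − -0.081)/(0.8064 − (-0.7722)) = 0.298.
Then μ = -0.081 − (-0.7722)·0.298 = 0.149.
Precision τ = 1/σ² = 1/0.2984² = 11.2.

μ = 0.149, τ = 11.2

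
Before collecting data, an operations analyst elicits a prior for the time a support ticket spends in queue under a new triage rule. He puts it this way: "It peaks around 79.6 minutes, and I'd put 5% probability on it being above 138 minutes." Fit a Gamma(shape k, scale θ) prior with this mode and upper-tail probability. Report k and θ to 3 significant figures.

Gamma(k,θ) with k>1 has mode (k−1)θ, so θ = 79.6/(k−1).
Need P(X < 138) = 0.95 with θ tied to k this way. Start at k = 2, θ = 79.6: P(X<138) ≈ 0.517.
Too low — raise k to concentrate. Iterating converges to k ≈ 10.2.
Then θ = 79.6/(10.2−1) ≈ 8.64.

k ≈ 10.2, θ ≈ 8.64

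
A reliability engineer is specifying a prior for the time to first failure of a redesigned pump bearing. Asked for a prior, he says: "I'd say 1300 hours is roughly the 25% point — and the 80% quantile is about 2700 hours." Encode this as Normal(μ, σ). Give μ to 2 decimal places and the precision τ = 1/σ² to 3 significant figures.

μ = 1922.83, τ = 1.17e-06

For Normal(μ,σ), the p-quantile is μ + z_p·σ. Here z_{0.25} = -0.6745, z_{0.8} = 0.8416.
So 1300 = μ − 0.6745σ and 2700 = μ + 0.8416σ.
Subtracting: σ = (2700 − 1300)/(0.8416 − (-0.6745)) = 923.42.
Then μ = 1300 − (-0.6745)·923.42 = 1922.83.
Precision τ = 1/σ² = 1/923.4² = 1.17e-06.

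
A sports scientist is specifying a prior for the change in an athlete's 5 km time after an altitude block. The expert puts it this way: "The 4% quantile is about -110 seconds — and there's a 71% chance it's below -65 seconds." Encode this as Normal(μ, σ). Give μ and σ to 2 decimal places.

μ = -75.81, σ = 19.53

For Normal(μ,σ), the p-quantile is μ + z_p·σ. Here z_{0.04} = -1.751, z_{0.71} = 0.5534.
So -110 = μ − 1.751σ and -65 = μ + 0.5534σ.
Subtracting: σ = (-65 − -110)/(0.5534 − (-1.751)) = 19.53.
Then μ = -110 − (-1.751)·19.53 = -75.81.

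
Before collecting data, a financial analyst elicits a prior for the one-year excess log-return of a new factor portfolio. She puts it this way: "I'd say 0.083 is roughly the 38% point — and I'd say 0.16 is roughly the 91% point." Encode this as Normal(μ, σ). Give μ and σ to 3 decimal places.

μ = 0.097, σ = 0.047

The p-quantile of Normal(μ,σ) is μ + z_p·σ, with z_{0.38} = -0.3055 and z_{0.91} = 1.341.
Eliminate σ: μ = (z₂·x₁ − z₁·x₂)/(z₂ − z₁) = (1.341·0.083 − (-0.3055)·0.16)/1.646 = 0.097.
Then σ = (x₂ − x₁)/(z₂ − z₁) = (0.16 − 0.083)/1.646 = 0.047.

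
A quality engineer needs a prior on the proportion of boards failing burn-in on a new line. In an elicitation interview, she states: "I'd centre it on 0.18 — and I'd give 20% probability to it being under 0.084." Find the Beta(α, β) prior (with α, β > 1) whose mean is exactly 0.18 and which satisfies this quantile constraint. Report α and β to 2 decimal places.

With mean 0.18 fixed, write α = 0.18s, β = 0.82s where s = α+β.
Need P(θ < 0.084) = 0.2 under Beta(0.18s, 0.82s). Normal approximation: (q−m)/√(m(1−m)/s) ≈ z_{0.2} = -0.842, so s ≈ 0.18·0.82·(-0.842)²/(0.084−0.18)² = 11.3.
At s = 11.3: P(θ<0.084) ≈ 0.203. Adjusting to match 0.2 gives s ≈ 11.53.
So α = 0.18·11.53 ≈ 2.07, β = 0.82·11.53 ≈ 9.45.

α ≈ 2.07, β ≈ 9.45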